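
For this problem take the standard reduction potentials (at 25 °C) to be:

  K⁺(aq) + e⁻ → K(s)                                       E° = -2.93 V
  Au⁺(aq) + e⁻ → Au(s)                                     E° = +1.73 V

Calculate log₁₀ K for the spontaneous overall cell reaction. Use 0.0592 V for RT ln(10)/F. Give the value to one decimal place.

78.7

Cathode: Au⁺/Au; anode: K⁺/K. E°cell = +4.66 V, n = 1.
log K = nE°cell / 0.0592 = (1)(+4.66) / 0.0592 = 78.7.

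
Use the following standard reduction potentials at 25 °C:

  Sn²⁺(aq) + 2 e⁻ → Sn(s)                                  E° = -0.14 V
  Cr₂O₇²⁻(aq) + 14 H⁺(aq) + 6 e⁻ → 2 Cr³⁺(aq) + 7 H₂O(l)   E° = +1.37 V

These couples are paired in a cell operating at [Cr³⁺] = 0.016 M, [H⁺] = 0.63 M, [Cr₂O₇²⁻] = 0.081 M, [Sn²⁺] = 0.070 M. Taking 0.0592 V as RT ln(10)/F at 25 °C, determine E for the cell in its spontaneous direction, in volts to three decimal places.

Cr₂O₇²⁻/Cr³⁺ is the cathode (higher E°), Sn²⁺/Sn the anode: E°cell = +1.37 − (-0.14) = +1.51 V, n = 6.
Overall: Cr₂O₇²⁻(aq) + 14 H⁺(aq) + 3 Sn(s) → 2 Cr³⁺(aq) + 7 H₂O(l) + 3 Sn²⁺(aq)
Q = [Cr³⁺]^2·[Sn²⁺]^3 / ([Cr₂O₇²⁻]·[H⁺]^14); log Q = -3.156.
E = E° − (0.0592/n) log Q = +1.51 − (0.0592/6)(-3.156) = +1.541 V.

+1.541 V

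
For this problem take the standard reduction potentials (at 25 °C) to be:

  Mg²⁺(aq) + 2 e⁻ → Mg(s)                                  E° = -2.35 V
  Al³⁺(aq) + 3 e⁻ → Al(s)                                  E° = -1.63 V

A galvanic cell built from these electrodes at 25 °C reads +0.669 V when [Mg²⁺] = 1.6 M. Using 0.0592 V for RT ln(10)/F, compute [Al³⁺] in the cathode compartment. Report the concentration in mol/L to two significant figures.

0.0053 M

Al³⁺/Al is the cathode, Mg²⁺/Mg the anode: E°cell = +0.72 V, n = 6.
Overall reaction: 2 Al³⁺(aq) + 3 Mg(s) → 2 Al(s) + 3 Mg²⁺(aq); Q = [Mg²⁺]^3/[Al³⁺]^2.
From E = E° − (0.0592/n) log Q: log Q = (E° − E)·n/0.0592 = (+0.72 − (+0.669))·6/0.0592 = 5.1689.
So 2·log[Al³⁺] = 3·log(1.6) − log Q = 0.6124 − (5.1689) = -4.5565; log[Al³⁺] = -4.5565 / 2 = -2.2782; [Al³⁺] = 10^(-2.2782) ≈ 0.0053 M.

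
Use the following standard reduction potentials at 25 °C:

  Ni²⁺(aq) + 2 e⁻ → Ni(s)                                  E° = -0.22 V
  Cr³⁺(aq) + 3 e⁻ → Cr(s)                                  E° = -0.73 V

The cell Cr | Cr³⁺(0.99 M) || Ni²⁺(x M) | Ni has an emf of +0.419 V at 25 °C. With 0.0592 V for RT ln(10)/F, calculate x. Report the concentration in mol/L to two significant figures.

0.00084 M

Ni²⁺/Ni is the cathode, Cr³⁺/Cr the anode: E°cell = +0.51 V, n = 6.
Overall reaction: 3 Ni²⁺(aq) + 2 Cr(s) → 3 Ni(s) + 2 Cr³⁺(aq); Q = [Cr³⁺]^2/[Ni²⁺]^3.
From E = E° − (0.0592/n) log Q: log Q = (E° − E)·n/0.0592 = (+0.51 − (+0.419))·6/0.0592 = 9.2230.
So 3·log[Ni²⁺] = 2·log(0.99) − log Q = -0.0087 − (9.2230) = -9.2317; log[Ni²⁺] = -9.2317 / 3 = -3.0772; [Ni²⁺] = 10^(-3.0772) ≈ 0.00084 M.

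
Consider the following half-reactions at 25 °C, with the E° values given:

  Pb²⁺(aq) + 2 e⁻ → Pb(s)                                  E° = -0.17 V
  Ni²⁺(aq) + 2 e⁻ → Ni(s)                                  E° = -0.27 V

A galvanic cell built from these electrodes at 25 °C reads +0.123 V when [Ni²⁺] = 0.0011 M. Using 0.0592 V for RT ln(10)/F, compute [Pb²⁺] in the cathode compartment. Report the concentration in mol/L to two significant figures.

Pb²⁺/Pb is the cathode, Ni²⁺/Ni the anode: E°cell = +0.10 V, n = 2.
Overall reaction: Pb²⁺(aq) + Ni(s) → Pb(s) + Ni²⁺(aq); Q = [Ni²⁺]^1/[Pb²⁺]^1.
From E = E° − (0.0592/n) log Q: log Q = (E° − E)·n/0.0592 = (+0.10 − (+0.123))·2/0.0592 = -0.7770.
So 1·log[Pb²⁺] = 1·log(0.0011) − log Q = -2.9586 − (-0.7770) = -2.1816; [Pb²⁺] = 10^(-2.1816) ≈ 0.0066 M.

0.0066 M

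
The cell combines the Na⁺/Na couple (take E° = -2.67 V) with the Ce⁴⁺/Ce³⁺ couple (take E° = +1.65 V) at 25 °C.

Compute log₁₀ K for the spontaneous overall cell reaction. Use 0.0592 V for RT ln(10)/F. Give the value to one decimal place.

73.0

Cathode: Ce⁴⁺/Ce³⁺; anode: Na⁺/Na. E°cell = +4.32 V, n = 1.
log K = nE°cell / 0.0592 = (1)(+4.32) / 0.0592 = 73.0.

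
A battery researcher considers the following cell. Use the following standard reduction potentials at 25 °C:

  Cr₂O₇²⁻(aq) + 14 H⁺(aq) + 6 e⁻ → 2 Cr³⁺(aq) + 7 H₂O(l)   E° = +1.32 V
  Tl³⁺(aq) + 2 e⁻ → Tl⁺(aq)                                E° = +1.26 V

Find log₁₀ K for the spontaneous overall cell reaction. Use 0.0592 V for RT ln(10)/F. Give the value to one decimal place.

6.1

Cathode: Cr₂O₇²⁻/Cr³⁺; anode: Tl³⁺/Tl⁺. E°cell = +0.06 V, n = 6.
log K = nE°cell / 0.0592 = (6)(+0.06) / 0.0592 = 6.1.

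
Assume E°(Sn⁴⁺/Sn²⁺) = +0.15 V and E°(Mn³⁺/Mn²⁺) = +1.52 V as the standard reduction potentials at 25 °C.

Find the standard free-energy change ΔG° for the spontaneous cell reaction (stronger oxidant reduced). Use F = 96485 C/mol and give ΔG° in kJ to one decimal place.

Mn³⁺/Mn²⁺ (E° = +1.52 V) is the cathode; Sn⁴⁺/Sn²⁺ (E° = +0.15 V) is the anode, so E°cell = +1.37 V.
Balancing electrons gives n = 2 (lcm of 1 and 2).
ΔG° = −nFE° = −(2)(96485)(+1.37) = -264,369 J = -264.4 kJ.

-264.4 kJ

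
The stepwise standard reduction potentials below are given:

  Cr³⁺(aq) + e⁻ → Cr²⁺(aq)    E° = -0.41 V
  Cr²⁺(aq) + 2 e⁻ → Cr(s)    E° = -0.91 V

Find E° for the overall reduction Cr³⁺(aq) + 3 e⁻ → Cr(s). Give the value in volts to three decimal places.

Since ΔG° = −nFE° is additive over sequential reductions, n₃E°₃ = n₁E°₁ + n₂E°₂.
E°₃ = (1×-0.41 + 2×-0.91) / 3 = (-2.230) / 3 = -0.743 V.

-0.743 V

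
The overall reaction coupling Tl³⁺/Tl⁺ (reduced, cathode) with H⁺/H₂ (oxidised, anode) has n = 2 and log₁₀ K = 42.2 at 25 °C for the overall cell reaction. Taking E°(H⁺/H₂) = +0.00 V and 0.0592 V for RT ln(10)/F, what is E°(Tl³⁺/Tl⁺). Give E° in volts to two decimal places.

E°cell = (0.0592/n)·log K = (0.0592/2)(42.2) = +1.249 V.
Since Tl³⁺/Tl⁺ is the cathode and H⁺/H₂ the anode, E°cell = E°(Tl³⁺/Tl⁺) − E°(H⁺/H₂).
So E°(Tl³⁺/Tl⁺) = E°cell + E°(H⁺/H₂) = +1.249 + (+0.00) = +1.25 V.

+1.25 V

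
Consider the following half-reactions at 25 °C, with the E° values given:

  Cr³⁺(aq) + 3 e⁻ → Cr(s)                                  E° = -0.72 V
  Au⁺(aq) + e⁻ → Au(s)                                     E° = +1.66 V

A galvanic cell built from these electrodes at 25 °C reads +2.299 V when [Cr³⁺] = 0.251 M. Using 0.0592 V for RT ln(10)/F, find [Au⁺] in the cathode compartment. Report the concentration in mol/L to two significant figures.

Au⁺/Au is the cathode, Cr³⁺/Cr the anode: E°cell = +2.38 V, n = 3.
Overall reaction: 3 Au⁺(aq) + Cr(s) → 3 Au(s) + Cr³⁺(aq); Q = [Cr³⁺]^1/[Au⁺]^3.
From E = E° − (0.0592/n) log Q: log Q = (E° − E)·n/0.0592 = (+2.38 − (+2.299))·3/0.0592 = 4.1047.
So 3·log[Au⁺] = 1·log(0.251) − log Q = -0.6003 − (4.1047) = -4.7050; log[Au⁺] = -4.7050 / 3 = -1.5683; [Au⁺] = 10^(-1.5683) ≈ 0.027 M.

0.027 M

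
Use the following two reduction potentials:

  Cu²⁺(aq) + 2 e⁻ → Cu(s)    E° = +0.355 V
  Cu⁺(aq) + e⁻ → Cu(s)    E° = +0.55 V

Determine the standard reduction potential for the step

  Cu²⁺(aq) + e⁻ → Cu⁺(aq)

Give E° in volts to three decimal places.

Sequential free energies add, so n₃E°₃ = n₁E°₁ + n₂E°₂.
With n₃ = 2, and the known step contributing 1×(+0.55) V, the unknown satisfies 1·E° = 2×(+0.355) − 1×(+0.55) = +0.160.
E° = +0.160 / 1 = +0.160 V.

+0.160 V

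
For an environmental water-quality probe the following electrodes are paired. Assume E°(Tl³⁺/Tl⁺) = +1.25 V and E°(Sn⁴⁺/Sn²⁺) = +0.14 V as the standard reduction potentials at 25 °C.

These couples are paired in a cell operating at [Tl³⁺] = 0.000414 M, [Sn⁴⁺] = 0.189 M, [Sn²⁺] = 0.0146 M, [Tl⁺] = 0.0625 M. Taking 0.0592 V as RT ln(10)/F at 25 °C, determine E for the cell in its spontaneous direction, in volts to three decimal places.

Tl³⁺/Tl⁺ is the cathode (higher E°), Sn⁴⁺/Sn²⁺ the anode: E°cell = +1.25 − (+0.14) = +1.11 V, n = 2.
Overall: Tl³⁺(aq) + Sn²⁺(aq) → Tl⁺(aq) + Sn⁴⁺(aq)
Q = [Tl⁺]·[Sn⁴⁺] / ([Tl³⁺]·[Sn²⁺]); log Q = 3.291.
E = E° − (0.0592/n) log Q = +1.11 − (0.0592/2)(3.291) = +1.013 V.

+1.013 V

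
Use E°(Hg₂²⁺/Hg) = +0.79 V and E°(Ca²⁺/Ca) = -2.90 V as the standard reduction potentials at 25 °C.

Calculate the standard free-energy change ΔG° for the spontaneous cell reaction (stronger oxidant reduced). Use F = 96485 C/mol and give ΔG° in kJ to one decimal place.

-712.1 kJ

Hg₂²⁺/Hg (E° = +0.79 V) is the cathode; Ca²⁺/Ca (E° = -2.90 V) is the anode, so E°cell = +3.69 V.
Balancing electrons gives n = 2 (lcm of 2 and 2).
ΔG° = −nFE° = −(2)(96485)(+3.69) = -712,059 J = -712.1 kJ.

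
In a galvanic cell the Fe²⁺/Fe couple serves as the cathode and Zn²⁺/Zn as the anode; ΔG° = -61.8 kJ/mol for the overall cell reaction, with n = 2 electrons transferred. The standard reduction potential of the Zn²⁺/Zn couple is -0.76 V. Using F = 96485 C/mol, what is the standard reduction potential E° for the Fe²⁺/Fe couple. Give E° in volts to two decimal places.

E°cell = −ΔG°/(nF) = −(-61.8×10³)/((2)(96485)) = +0.320 V.
Since Fe²⁺/Fe is the cathode and Zn²⁺/Zn the anode, E°cell = E°(Fe²⁺/Fe) − E°(Zn²⁺/Zn).
So E°(Fe²⁺/Fe) = E°cell + E°(Zn²⁺/Zn) = +0.320 + (-0.76) = -0.44 V.

-0.44 V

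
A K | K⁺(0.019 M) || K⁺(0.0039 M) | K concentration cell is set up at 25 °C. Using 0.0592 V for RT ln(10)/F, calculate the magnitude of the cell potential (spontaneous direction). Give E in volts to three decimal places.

+0.041 V

For a concentration cell E°cell = 0. The 0.019 M side is the cathode (reduction is favoured where [K⁺] is higher).
With n = 1, E = −(0.0592/1) log([K⁺]ₐₙ/[K⁺]꜀ₐₜ) = −(0.0592/1) log(0.0039/0.019) = −(0.0592/1)(-0.688) = +0.041 V.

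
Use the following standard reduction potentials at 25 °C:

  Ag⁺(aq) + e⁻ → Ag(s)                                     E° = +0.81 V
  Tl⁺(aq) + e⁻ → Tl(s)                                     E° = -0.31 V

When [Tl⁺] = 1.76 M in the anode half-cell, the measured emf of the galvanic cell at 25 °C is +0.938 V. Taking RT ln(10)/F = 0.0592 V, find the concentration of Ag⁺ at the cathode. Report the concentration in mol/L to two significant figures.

Ag⁺/Ag is the cathode, Tl⁺/Tl the anode: E°cell = +1.12 V, n = 1.
Overall reaction: Ag⁺(aq) + Tl(s) → Ag(s) + Tl⁺(aq); Q = [Tl⁺]^1/[Ag⁺]^1.
From E = E° − (0.0592/n) log Q: log Q = (E° − E)·n/0.0592 = (+1.12 − (+0.938))·1/0.0592 = 3.0743.
So 1·log[Ag⁺] = 1·log(1.76) − log Q = 0.2455 − (3.0743) = -2.8288; [Ag⁺] = 10^(-2.8288) ≈ 0.0015 M.

0.0015 M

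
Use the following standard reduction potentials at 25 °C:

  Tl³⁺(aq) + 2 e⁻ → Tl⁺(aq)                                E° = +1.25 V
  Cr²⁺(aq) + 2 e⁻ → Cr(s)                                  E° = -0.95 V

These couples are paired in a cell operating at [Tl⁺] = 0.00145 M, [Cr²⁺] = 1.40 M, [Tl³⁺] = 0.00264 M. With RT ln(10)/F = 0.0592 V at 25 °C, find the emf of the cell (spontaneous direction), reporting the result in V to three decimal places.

+2.203 V

Tl³⁺/Tl⁺ is the cathode (higher E°), Cr²⁺/Cr the anode: E°cell = +1.25 − (-0.95) = +2.20 V, n = 2.
Overall: Tl³⁺(aq) + Cr(s) → Tl⁺(aq) + Cr²⁺(aq)
Q = [Tl⁺]·[Cr²⁺] / ([Tl³⁺]); log Q = -0.114.
E = E° − (0.0592/n) log Q = +2.20 − (0.0592/2)(-0.114) = +2.203 V.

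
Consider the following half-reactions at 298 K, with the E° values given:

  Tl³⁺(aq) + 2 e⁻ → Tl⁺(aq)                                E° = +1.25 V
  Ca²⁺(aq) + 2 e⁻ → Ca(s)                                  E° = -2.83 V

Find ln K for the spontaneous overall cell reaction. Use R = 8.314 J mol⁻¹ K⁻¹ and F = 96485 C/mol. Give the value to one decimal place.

317.8

Cathode: Tl³⁺/Tl⁺; anode: Ca²⁺/Ca. E°cell = (+1.25) − (-2.83) = +4.08 V, with n = 2.
ΔG° = −nFE° = −RT ln K, so ln K = nFE°/(RT) = (2)(96485)(+4.08) / ((8.314)(298)) = 317.778.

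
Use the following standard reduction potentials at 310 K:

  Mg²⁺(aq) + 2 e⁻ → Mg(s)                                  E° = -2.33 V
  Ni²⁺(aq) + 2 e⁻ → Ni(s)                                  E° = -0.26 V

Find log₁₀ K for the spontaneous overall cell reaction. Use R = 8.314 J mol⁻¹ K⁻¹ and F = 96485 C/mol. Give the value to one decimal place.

67.3

Cathode: Ni²⁺/Ni; anode: Mg²⁺/Mg. E°cell = (-0.26) − (-2.33) = +2.07 V, with n = 2.
ΔG° = −nFE° = −RT ln K, so ln K = nFE°/(RT) = (2)(96485)(+2.07) / ((8.314)(310)) = 154.985.
log₁₀ K = 154.985 / ln 10 = 67.3.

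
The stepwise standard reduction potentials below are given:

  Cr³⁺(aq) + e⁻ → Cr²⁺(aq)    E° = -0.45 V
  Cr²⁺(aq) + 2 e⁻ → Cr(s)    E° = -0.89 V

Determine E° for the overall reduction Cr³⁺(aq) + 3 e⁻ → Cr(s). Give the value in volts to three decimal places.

Standard free energies of sequential steps add: ΔG°₃ = ΔG°₁ + ΔG°₂, so n₃E°₃ = n₁E°₁ + n₂E°₂.
E°₃ = (1×-0.45 + 2×-0.89) / 3 = (-2.230) / 3 = -0.743 V.
Simply averaging or adding the two E° values would be wrong; the electron-weighted sum is required.

-0.743 V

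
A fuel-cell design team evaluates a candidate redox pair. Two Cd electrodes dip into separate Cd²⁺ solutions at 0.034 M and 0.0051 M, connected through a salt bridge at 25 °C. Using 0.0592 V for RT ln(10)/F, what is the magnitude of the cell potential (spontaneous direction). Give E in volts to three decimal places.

+0.024 V

For a concentration cell E°cell = 0. The 0.034 M side is the cathode (reduction is favoured where [Cd²⁺] is higher).
With n = 2, E = −(0.0592/2) log([Cd²⁺]ₐₙ/[Cd²⁺]꜀ₐₜ) = −(0.0592/2) log(0.0051/0.034) = −(0.0592/2)(-0.824) = +0.024 V.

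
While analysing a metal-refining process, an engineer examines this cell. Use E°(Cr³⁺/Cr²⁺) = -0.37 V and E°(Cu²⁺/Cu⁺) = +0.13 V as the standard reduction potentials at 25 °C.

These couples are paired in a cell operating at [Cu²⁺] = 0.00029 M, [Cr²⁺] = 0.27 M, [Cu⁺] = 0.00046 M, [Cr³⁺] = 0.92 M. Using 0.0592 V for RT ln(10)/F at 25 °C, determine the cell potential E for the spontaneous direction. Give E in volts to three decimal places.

+0.457 V

Cu²⁺/Cu⁺ is the cathode (higher E°), Cr³⁺/Cr²⁺ the anode: E°cell = +0.13 − (-0.37) = +0.50 V, n = 1.
Overall: Cu²⁺(aq) + Cr²⁺(aq) → Cu⁺(aq) + Cr³⁺(aq)
Q = [Cu⁺]·[Cr³⁺] / ([Cu²⁺]·[Cr²⁺]); log Q = 0.733.
E = E° − (0.0592/n) log Q = +0.50 − (0.0592/1)(0.733) = +0.457 V.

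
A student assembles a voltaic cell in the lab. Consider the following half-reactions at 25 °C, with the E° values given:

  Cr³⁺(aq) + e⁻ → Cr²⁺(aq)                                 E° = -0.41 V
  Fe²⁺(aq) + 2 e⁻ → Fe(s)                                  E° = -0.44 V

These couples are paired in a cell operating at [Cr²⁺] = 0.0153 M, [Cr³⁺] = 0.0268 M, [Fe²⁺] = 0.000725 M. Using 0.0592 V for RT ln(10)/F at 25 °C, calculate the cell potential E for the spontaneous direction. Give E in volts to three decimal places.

+0.137 V

Cr³⁺/Cr²⁺ is the cathode (higher E°), Fe²⁺/Fe the anode: E°cell = -0.41 − (-0.44) = +0.03 V, n = 2.
Overall: 2 Cr³⁺(aq) + Fe(s) → 2 Cr²⁺(aq) + Fe²⁺(aq)
Q = [Cr²⁺]^2·[Fe²⁺] / ([Cr³⁺]^2); log Q = -3.627.
E = E° − (0.0592/n) log Q = +0.03 − (0.0592/2)(-3.627) = +0.137 V.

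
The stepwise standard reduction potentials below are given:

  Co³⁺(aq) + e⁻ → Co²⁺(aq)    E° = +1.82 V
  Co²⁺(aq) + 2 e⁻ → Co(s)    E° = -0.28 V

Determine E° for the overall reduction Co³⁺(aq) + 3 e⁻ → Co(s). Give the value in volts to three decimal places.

Since ΔG° = −nFE° is additive over sequential reductions, n₃E°₃ = n₁E°₁ + n₂E°₂.
E°₃ = (1×+1.82 + 2×-0.28) / 3 = (+1.260) / 3 = +0.420 V.

+0.420 V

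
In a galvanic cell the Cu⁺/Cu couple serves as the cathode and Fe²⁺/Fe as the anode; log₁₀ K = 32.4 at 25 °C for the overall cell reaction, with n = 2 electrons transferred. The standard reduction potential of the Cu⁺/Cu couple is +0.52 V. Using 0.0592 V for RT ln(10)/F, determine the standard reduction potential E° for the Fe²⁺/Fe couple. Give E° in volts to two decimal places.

-0.44 V

E°cell = (0.0592/n)·log K = (0.0592/2)(32.4) = +0.959 V.
Since Cu⁺/Cu is the cathode and Fe²⁺/Fe the anode, E°cell = E°(Cu⁺/Cu) − E°(Fe²⁺/Fe).
So E°(Fe²⁺/Fe) = E°(Cu⁺/Cu) − E°cell = (+0.52) − (+0.959) = -0.44 V.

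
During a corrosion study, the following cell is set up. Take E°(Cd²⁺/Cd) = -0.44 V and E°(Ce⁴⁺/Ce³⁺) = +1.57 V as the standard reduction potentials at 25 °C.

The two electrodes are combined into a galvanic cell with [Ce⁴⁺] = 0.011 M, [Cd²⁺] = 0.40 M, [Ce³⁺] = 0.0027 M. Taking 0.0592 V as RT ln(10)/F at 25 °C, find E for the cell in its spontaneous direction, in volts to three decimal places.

+2.058 V

Ce⁴⁺/Ce³⁺ is the cathode (higher E°), Cd²⁺/Cd the anode: E°cell = +1.57 − (-0.44) = +2.01 V, n = 2.
Overall: 2 Ce⁴⁺(aq) + Cd(s) → 2 Ce³⁺(aq) + Cd²⁺(aq)
Q = [Ce³⁺]^2·[Cd²⁺] / ([Ce⁴⁺]^2); log Q = -1.618.
E = E° − (0.0592/n) log Q = +2.01 − (0.0592/2)(-1.618) = +2.058 V.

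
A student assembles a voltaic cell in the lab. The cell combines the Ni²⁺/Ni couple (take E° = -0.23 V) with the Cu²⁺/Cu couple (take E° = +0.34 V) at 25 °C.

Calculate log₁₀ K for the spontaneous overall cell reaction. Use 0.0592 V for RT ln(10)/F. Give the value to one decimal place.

19.3

Cathode: Cu²⁺/Cu; anode: Ni²⁺/Ni. E°cell = +0.57 V, n = 2.
log K = nE°cell / 0.0592 = (2)(+0.57) / 0.0592 = 19.3.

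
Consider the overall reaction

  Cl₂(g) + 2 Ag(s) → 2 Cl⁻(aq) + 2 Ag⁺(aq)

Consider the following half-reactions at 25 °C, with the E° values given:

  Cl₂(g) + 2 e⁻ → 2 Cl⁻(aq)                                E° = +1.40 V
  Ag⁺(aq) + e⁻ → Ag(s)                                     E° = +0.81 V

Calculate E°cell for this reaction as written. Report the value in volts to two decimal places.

+0.59 V

The Cl₂/Cl⁻ couple has the higher reduction potential, so it is the cathode; Ag⁺/Ag is oxidised at the anode.
E°cell = E°(cathode) − E°(anode) = (+1.40) − (+0.81) = +0.59 V.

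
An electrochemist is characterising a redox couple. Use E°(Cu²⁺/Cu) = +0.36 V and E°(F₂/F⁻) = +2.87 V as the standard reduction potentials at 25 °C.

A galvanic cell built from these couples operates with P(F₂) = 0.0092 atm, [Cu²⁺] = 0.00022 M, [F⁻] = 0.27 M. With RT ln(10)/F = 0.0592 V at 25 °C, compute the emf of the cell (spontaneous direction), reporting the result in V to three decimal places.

+2.592 V

F₂/F⁻ is the cathode (higher E°), Cu²⁺/Cu the anode: E°cell = +2.87 − (+0.36) = +2.51 V, n = 2.
Overall: F₂(g) + Cu(s) → 2 F⁻(aq) + Cu²⁺(aq)
Q = [F⁻]^2·[Cu²⁺] / (P(F₂)); log Q = -2.759.
E = E° − (0.0592/n) log Q = +2.51 − (0.0592/2)(-2.759) = +2.592 V.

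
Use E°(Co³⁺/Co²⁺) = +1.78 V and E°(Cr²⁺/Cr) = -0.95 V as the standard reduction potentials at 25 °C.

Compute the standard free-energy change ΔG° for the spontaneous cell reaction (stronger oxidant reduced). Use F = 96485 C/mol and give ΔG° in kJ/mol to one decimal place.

-526.8 kJ/mol

Co³⁺/Co²⁺ (E° = +1.78 V) is the cathode; Cr²⁺/Cr (E° = -0.95 V) is the anode, so E°cell = +2.73 V.
Balancing electrons gives n = 2 (lcm of 1 and 2).
ΔG° = −nFE° = −(2)(96485)(+2.73) = -526,808 J = -526.8 kJ/mol.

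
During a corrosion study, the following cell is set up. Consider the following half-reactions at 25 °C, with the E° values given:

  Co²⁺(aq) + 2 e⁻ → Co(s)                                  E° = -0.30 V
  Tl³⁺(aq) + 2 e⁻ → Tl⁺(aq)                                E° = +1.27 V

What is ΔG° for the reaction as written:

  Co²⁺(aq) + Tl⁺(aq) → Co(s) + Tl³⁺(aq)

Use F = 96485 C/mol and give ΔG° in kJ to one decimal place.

+303.0 kJ

As written, Co²⁺/Co is reduced (cathode) and Tl³⁺/Tl⁺ is oxidised (anode), so E°cell = (-0.30) − (+1.27) = -1.57 V.
Balancing electrons gives n = 2.
ΔG° = −nFE° = −(2)(96485)(-1.57) = 302,963 J = +303.0 kJ.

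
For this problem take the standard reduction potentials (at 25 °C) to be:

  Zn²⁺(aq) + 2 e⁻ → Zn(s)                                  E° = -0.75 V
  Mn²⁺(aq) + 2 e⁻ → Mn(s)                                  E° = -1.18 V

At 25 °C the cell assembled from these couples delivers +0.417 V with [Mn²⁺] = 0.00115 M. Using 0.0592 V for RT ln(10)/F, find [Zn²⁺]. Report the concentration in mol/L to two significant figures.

0.00042 M

Zn²⁺/Zn is the cathode, Mn²⁺/Mn the anode: E°cell = +0.43 V, n = 2.
Overall reaction: Zn²⁺(aq) + Mn(s) → Zn(s) + Mn²⁺(aq); Q = [Mn²⁺]^1/[Zn²⁺]^1.
From E = E° − (0.0592/n) log Q: log Q = (E° − E)·n/0.0592 = (+0.43 − (+0.417))·2/0.0592 = 0.4392.
So 1·log[Zn²⁺] = 1·log(0.00115) − log Q = -2.9393 − (0.4392) = -3.3785; [Zn²⁺] = 10^(-3.3785) ≈ 0.00042 M.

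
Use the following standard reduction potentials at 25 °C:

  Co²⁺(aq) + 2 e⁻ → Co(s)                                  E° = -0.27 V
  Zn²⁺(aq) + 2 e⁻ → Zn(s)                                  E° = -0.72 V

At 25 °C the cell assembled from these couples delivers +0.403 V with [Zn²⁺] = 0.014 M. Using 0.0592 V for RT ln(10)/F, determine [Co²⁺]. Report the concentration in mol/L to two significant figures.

0.00036 M

Co²⁺/Co is the cathode, Zn²⁺/Zn the anode: E°cell = +0.45 V, n = 2.
Overall reaction: Co²⁺(aq) + Zn(s) → Co(s) + Zn²⁺(aq); Q = [Zn²⁺]^1/[Co²⁺]^1.
From E = E° − (0.0592/n) log Q: log Q = (E° − E)·n/0.0592 = (+0.45 − (+0.403))·2/0.0592 = 1.5878.
So 1·log[Co²⁺] = 1·log(0.014) − log Q = -1.8539 − (1.5878) = -3.4417; [Co²⁺] = 10^(-3.4417) ≈ 0.00036 M.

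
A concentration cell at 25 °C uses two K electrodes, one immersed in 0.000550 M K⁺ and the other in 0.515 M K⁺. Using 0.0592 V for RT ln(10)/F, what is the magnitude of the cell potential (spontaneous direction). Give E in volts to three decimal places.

For a concentration cell E°cell = 0. The 0.515 M side is the cathode (reduction is favoured where [K⁺] is higher).
With n = 1, E = −(0.0592/1) log([K⁺]ₐₙ/[K⁺]꜀ₐₜ) = −(0.0592/1) log(0.00055/0.515) = −(0.0592/1)(-2.971) = +0.176 V.

+0.176 V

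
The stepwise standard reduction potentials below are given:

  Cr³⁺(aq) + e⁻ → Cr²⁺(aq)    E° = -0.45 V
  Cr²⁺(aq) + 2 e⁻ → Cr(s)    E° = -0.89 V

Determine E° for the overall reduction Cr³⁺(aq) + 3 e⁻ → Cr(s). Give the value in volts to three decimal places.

-0.743 V

Standard free energies of sequential steps add: ΔG°₃ = ΔG°₁ + ΔG°₂, so n₃E°₃ = n₁E°₁ + n₂E°₂.
E°₃ = (1×-0.45 + 2×-0.89) / 3 = (-2.230) / 3 = -0.743 V.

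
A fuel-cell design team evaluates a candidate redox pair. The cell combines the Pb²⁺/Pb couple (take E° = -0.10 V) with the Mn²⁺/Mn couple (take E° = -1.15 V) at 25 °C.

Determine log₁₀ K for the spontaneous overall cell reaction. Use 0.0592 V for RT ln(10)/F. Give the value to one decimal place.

35.5

Cathode: Pb²⁺/Pb; anode: Mn²⁺/Mn. E°cell = +1.05 V, n = 2.
log K = nE°cell / 0.0592 = (2)(+1.05) / 0.0592 = 35.5.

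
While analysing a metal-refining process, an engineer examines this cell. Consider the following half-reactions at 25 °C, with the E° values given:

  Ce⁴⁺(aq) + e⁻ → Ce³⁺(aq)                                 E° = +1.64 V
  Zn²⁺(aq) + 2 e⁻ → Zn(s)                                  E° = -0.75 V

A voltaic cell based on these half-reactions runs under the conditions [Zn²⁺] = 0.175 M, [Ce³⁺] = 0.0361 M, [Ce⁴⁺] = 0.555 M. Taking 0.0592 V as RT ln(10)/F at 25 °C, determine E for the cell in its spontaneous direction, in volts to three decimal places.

+2.483 V

Ce⁴⁺/Ce³⁺ is the cathode (higher E°), Zn²⁺/Zn the anode: E°cell = +1.64 − (-0.75) = +2.39 V, n = 2.
Overall: 2 Ce⁴⁺(aq) + Zn(s) → 2 Ce³⁺(aq) + Zn²⁺(aq)
Q = [Ce³⁺]^2·[Zn²⁺] / ([Ce⁴⁺]^2); log Q = -3.131.
E = E° − (0.0592/n) log Q = +2.39 − (0.0592/2)(-3.131) = +2.483 V.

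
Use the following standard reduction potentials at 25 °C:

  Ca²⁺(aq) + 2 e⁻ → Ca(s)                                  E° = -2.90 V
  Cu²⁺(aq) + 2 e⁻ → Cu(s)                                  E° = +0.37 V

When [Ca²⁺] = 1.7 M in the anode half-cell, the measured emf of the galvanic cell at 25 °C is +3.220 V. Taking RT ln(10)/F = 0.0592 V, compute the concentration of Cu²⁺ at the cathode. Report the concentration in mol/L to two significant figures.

0.035 M

Cu²⁺/Cu is the cathode, Ca²⁺/Ca the anode: E°cell = +3.27 V, n = 2.
Overall reaction: Cu²⁺(aq) + Ca(s) → Cu(s) + Ca²⁺(aq); Q = [Ca²⁺]^1/[Cu²⁺]^1.
From E = E° − (0.0592/n) log Q: log Q = (E° − E)·n/0.0592 = (+3.27 − (+3.220))·2/0.0592 = 1.6892.
So 1·log[Cu²⁺] = 1·log(1.7) − log Q = 0.2304 − (1.6892) = -1.4588; [Cu²⁺] = 10^(-1.4588) ≈ 0.035 M.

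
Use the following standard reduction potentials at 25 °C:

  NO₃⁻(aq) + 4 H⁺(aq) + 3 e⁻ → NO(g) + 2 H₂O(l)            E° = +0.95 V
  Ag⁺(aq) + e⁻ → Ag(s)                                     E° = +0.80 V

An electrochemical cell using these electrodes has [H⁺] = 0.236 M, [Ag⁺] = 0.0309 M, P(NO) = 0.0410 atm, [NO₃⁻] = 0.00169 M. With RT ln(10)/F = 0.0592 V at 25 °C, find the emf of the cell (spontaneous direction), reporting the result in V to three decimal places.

NO₃⁻/NO is the cathode (higher E°), Ag⁺/Ag the anode: E°cell = +0.95 − (+0.80) = +0.15 V, n = 3.
Overall: NO₃⁻(aq) + 4 H⁺(aq) + 3 Ag(s) → NO(g) + 2 H₂O(l) + 3 Ag⁺(aq)
Q = P(NO)·[Ag⁺]^3 / ([NO₃⁻]·[H⁺]^4); log Q = -0.637.
E = E° − (0.0592/n) log Q = +0.15 − (0.0592/3)(-0.637) = +0.163 V.

+0.163 V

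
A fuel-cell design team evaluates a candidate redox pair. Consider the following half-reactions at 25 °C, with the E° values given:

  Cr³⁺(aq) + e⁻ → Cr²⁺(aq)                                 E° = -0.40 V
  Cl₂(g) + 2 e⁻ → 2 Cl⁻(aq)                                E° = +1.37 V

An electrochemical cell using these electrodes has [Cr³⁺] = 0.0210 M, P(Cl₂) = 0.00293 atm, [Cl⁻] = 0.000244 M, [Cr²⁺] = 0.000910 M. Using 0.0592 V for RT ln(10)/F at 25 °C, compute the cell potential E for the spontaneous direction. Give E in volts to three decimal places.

+1.828 V

Cl₂/Cl⁻ is the cathode (higher E°), Cr³⁺/Cr²⁺ the anode: E°cell = +1.37 − (-0.40) = +1.77 V, n = 2.
Overall: Cl₂(g) + 2 Cr²⁺(aq) → 2 Cl⁻(aq) + 2 Cr³⁺(aq)
Q = [Cl⁻]^2·[Cr³⁺]^2 / (P(Cl₂)·[Cr²⁺]^2); log Q = -1.966.
E = E° − (0.0592/n) log Q = +1.77 − (0.0592/2)(-1.966) = +1.828 V.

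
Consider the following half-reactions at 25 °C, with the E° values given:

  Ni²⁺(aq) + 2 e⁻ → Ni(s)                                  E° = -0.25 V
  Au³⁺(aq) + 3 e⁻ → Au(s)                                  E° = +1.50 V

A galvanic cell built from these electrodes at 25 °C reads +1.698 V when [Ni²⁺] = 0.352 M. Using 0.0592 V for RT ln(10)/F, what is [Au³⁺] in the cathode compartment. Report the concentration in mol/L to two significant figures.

Au³⁺/Au is the cathode, Ni²⁺/Ni the anode: E°cell = +1.75 V, n = 6.
Overall reaction: 2 Au³⁺(aq) + 3 Ni(s) → 2 Au(s) + 3 Ni²⁺(aq); Q = [Ni²⁺]^3/[Au³⁺]^2.
From E = E° − (0.0592/n) log Q: log Q = (E° − E)·n/0.0592 = (+1.75 − (+1.698))·6/0.0592 = 5.2703.
So 2·log[Au³⁺] = 3·log(0.352) − log Q = -1.3604 − (5.2703) = -6.6307; log[Au³⁺] = -6.6307 / 2 = -3.3154; [Au³⁺] = 10^(-3.3154) ≈ 0.00048 M.

0.00048 M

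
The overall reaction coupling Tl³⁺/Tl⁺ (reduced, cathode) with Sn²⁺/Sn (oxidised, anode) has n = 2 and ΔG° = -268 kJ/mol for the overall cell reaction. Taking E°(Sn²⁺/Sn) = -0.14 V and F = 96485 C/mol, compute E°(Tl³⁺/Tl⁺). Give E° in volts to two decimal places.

E°cell = −ΔG°/(nF) = −(-268×10³)/((2)(96485)) = +1.389 V.
Since Tl³⁺/Tl⁺ is the cathode and Sn²⁺/Sn the anode, E°cell = E°(Tl³⁺/Tl⁺) − E°(Sn²⁺/Sn).
So E°(Tl³⁺/Tl⁺) = E°cell + E°(Sn²⁺/Sn) = +1.389 + (-0.14) = +1.25 V.

+1.25 V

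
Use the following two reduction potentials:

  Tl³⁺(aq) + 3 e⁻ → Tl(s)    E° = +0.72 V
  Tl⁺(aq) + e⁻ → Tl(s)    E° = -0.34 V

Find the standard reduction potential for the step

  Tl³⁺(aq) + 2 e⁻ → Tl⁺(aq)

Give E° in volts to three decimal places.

Sequential free energies add, so n₃E°₃ = n₁E°₁ + n₂E°₂.
With n₃ = 3, and the known step contributing 1×(-0.34) V, the unknown satisfies 2·E° = 3×(+0.72) − 1×(-0.34) = +2.500.
E° = +2.500 / 2 = +1.250 V.

+1.250 V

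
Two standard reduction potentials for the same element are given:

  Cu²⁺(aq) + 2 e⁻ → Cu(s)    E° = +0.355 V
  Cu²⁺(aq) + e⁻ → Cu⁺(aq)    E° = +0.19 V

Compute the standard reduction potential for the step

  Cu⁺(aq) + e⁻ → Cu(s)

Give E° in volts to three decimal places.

Sequential free energies add, so n₃E°₃ = n₁E°₁ + n₂E°₂.
With n₃ = 2, and the known step contributing 1×(+0.19) V, the unknown satisfies 1·E° = 2×(+0.355) − 1×(+0.19) = +0.520.
E° = +0.520 / 1 = +0.520 V.

+0.520 V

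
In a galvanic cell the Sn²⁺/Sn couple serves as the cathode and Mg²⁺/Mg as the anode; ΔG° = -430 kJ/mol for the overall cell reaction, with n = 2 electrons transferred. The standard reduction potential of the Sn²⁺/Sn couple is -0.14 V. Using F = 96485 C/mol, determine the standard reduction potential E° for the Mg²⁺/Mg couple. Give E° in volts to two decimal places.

-2.37 V

E°cell = −ΔG°/(nF) = −(-430×10³)/((2)(96485)) = +2.228 V.
Since Sn²⁺/Sn is the cathode and Mg²⁺/Mg the anode, E°cell = E°(Sn²⁺/Sn) − E°(Mg²⁺/Mg).
So E°(Mg²⁺/Mg) = E°(Sn²⁺/Sn) − E°cell = (-0.14) − (+2.228) = -2.37 V.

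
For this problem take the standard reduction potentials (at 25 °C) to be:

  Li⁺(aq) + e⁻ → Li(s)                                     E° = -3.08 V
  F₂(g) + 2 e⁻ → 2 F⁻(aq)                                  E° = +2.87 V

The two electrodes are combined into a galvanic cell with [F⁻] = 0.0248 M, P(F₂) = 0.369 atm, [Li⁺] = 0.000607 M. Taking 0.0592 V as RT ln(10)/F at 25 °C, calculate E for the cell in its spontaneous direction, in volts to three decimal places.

+6.223 V

F₂/F⁻ is the cathode (higher E°), Li⁺/Li the anode: E°cell = +2.87 − (-3.08) = +5.95 V, n = 2.
Overall: F₂(g) + 2 Li(s) → 2 F⁻(aq) + 2 Li⁺(aq)
Q = [F⁻]^2·[Li⁺]^2 / (P(F₂)); log Q = -9.212.
E = E° − (0.0592/n) log Q = +5.95 − (0.0592/2)(-9.212) = +6.223 V.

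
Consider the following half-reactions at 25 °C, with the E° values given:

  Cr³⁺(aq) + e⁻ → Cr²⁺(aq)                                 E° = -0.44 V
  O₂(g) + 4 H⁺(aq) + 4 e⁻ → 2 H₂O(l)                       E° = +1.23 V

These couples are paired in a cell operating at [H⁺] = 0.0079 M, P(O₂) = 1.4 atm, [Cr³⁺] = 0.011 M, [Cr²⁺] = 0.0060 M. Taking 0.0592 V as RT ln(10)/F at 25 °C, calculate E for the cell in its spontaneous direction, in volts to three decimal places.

+1.532 V

O₂/H₂O is the cathode (higher E°), Cr³⁺/Cr²⁺ the anode: E°cell = +1.23 − (-0.44) = +1.67 V, n = 4.
Overall: O₂(g) + 4 H⁺(aq) + 4 Cr²⁺(aq) → 2 H₂O(l) + 4 Cr³⁺(aq)
Q = [Cr³⁺]^4 / (P(O₂)·[H⁺]^4·[Cr²⁺]^4); log Q = 9.316.
E = E° − (0.0592/n) log Q = +1.67 − (0.0592/4)(9.316) = +1.532 V.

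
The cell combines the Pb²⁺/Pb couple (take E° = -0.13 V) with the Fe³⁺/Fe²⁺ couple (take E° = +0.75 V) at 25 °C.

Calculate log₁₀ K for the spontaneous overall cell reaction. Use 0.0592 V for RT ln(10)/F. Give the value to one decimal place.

Cathode: Fe³⁺/Fe²⁺; anode: Pb²⁺/Pb. E°cell = +0.88 V, n = 2.
log K = nE°cell / 0.0592 = (2)(+0.88) / 0.0592 = 29.7.

29.7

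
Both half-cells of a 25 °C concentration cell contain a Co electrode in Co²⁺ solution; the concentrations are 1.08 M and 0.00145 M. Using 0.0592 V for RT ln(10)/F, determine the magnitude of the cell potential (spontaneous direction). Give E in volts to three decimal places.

For a concentration cell E°cell = 0. The 1.08 M side is the cathode (reduction is favoured where [Co²⁺] is higher).
With n = 2, E = −(0.0592/2) log([Co²⁺]ₐₙ/[Co²⁺]꜀ₐₜ) = −(0.0592/2) log(0.00145/1.08) = −(0.0592/2)(-2.872) = +0.085 V.

+0.085 V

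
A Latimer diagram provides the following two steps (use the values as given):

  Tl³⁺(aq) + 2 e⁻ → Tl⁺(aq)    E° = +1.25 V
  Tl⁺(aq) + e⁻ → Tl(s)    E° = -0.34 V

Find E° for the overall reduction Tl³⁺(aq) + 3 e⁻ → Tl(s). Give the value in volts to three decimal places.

Standard free energies of sequential steps add: ΔG°₃ = ΔG°₁ + ΔG°₂, so n₃E°₃ = n₁E°₁ + n₂E°₂.
E°₃ = (2×+1.25 + 1×-0.34) / 3 = (+2.160) / 3 = +0.720 V.

+0.720 V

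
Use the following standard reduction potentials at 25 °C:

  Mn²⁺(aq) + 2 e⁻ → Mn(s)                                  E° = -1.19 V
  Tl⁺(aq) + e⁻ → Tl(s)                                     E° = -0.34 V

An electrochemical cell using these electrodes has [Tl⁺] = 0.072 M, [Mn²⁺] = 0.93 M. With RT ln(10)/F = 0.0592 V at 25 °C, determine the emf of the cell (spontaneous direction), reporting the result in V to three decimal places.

Tl⁺/Tl is the cathode (higher E°), Mn²⁺/Mn the anode: E°cell = -0.34 − (-1.19) = +0.85 V, n = 2.
Overall: 2 Tl⁺(aq) + Mn(s) → 2 Tl(s) + Mn²⁺(aq)
Q = [Mn²⁺] / ([Tl⁺]^2); log Q = 2.254.
E = E° − (0.0592/n) log Q = +0.85 − (0.0592/2)(2.254) = +0.783 V.

+0.783 V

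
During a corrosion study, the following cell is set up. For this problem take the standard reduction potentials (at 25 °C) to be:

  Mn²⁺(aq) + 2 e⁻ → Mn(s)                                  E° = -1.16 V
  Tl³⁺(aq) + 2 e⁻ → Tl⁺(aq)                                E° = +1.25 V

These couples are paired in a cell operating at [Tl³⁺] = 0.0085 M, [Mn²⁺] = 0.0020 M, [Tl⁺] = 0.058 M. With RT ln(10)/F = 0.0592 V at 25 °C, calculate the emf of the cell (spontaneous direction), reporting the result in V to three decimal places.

Tl³⁺/Tl⁺ is the cathode (higher E°), Mn²⁺/Mn the anode: E°cell = +1.25 − (-1.16) = +2.41 V, n = 2.
Overall: Tl³⁺(aq) + Mn(s) → Tl⁺(aq) + Mn²⁺(aq)
Q = [Tl⁺]·[Mn²⁺] / ([Tl³⁺]); log Q = -1.865.
E = E° − (0.0592/n) log Q = +2.41 − (0.0592/2)(-1.865) = +2.465 V.

+2.465 V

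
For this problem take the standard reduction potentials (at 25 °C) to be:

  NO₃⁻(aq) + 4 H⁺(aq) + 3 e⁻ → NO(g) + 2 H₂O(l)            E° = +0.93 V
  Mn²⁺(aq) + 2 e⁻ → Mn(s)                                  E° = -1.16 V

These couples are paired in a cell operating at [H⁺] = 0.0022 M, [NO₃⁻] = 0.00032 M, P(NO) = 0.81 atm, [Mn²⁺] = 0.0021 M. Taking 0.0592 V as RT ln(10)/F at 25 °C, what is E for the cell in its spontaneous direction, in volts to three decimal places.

NO₃⁻/NO is the cathode (higher E°), Mn²⁺/Mn the anode: E°cell = +0.93 − (-1.16) = +2.09 V, n = 6.
Overall: 2 NO₃⁻(aq) + 8 H⁺(aq) + 3 Mn(s) → 2 NO(g) + 4 H₂O(l) + 3 Mn²⁺(aq)
Q = P(NO)^2·[Mn²⁺]^3 / ([NO₃⁻]^2·[H⁺]^8); log Q = 20.034.
E = E° − (0.0592/n) log Q = +2.09 − (0.0592/6)(20.034) = +1.892 V.

+1.892 V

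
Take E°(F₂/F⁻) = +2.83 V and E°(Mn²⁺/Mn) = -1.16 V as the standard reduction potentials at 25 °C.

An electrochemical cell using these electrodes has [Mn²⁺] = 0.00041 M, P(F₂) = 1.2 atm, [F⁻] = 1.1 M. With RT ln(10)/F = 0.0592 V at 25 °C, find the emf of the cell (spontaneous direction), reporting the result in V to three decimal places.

+4.090 V

F₂/F⁻ is the cathode (higher E°), Mn²⁺/Mn the anode: E°cell = +2.83 − (-1.16) = +3.99 V, n = 2.
Overall: F₂(g) + Mn(s) → 2 F⁻(aq) + Mn²⁺(aq)
Q = [F⁻]^2·[Mn²⁺] / (P(F₂)); log Q = -3.384.
E = E° − (0.0592/n) log Q = +3.99 − (0.0592/2)(-3.384) = +4.090 V.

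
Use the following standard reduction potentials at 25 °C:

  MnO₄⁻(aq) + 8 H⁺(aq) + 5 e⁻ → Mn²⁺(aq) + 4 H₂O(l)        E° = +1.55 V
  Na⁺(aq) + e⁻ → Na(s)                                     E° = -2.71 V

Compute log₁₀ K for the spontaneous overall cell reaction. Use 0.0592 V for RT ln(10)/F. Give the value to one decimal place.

359.8

Cathode: MnO₄⁻/Mn²⁺; anode: Na⁺/Na. E°cell = +4.26 V, n = 5.
log K = nE°cell / 0.0592 = (5)(+4.26) / 0.0592 = 359.8.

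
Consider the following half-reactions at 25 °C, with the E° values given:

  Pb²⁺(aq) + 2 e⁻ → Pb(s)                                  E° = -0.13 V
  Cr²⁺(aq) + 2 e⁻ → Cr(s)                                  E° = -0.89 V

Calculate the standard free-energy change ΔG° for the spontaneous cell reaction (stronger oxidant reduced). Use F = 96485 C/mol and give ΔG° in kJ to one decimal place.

Pb²⁺/Pb (E° = -0.13 V) is the cathode; Cr²⁺/Cr (E° = -0.89 V) is the anode, so E°cell = +0.76 V.
Balancing electrons gives n = 2 (lcm of 2 and 2).
ΔG° = −nFE° = −(2)(96485)(+0.76) = -146,657 J = -146.7 kJ.

-146.7 kJ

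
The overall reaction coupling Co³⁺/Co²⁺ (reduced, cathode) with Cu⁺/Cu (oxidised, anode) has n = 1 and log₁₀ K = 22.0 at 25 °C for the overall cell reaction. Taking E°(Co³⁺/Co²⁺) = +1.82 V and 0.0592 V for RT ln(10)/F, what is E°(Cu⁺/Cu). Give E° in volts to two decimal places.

+0.52 V

E°cell = (0.0592/n)·log K = (0.0592/1)(22.0) = +1.302 V.
Since Co³⁺/Co²⁺ is the cathode and Cu⁺/Cu the anode, E°cell = E°(Co³⁺/Co²⁺) − E°(Cu⁺/Cu).
So E°(Cu⁺/Cu) = E°(Co³⁺/Co²⁺) − E°cell = (+1.82) − (+1.302) = +0.52 V.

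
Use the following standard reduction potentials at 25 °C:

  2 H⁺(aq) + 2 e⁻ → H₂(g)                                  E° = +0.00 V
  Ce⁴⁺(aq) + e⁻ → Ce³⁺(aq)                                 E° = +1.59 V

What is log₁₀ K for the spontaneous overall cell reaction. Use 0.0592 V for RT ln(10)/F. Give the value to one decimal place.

Cathode: Ce⁴⁺/Ce³⁺; anode: H⁺/H₂. E°cell = +1.59 V, n = 2.
log K = nE°cell / 0.0592 = (2)(+1.59) / 0.0592 = 53.7.

53.7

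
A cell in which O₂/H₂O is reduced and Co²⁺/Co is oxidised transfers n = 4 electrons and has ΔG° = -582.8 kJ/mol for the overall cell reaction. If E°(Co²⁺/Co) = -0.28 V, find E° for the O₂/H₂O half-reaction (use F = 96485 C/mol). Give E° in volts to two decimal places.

+1.23 V

E°cell = −ΔG°/(nF) = −(-582.8×10³)/((4)(96485)) = +1.510 V.
Since O₂/H₂O is the cathode and Co²⁺/Co the anode, E°cell = E°(O₂/H₂O) − E°(Co²⁺/Co).
So E°(O₂/H₂O) = E°cell + E°(Co²⁺/Co) = +1.510 + (-0.28) = +1.23 V.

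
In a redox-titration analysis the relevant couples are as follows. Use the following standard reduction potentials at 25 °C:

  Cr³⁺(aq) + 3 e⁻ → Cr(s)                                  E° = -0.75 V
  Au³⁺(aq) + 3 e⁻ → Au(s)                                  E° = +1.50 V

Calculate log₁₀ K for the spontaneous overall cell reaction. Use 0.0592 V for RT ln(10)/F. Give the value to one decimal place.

114.0

Cathode: Au³⁺/Au; anode: Cr³⁺/Cr. E°cell = +2.25 V, n = 3.
log K = nE°cell / 0.0592 = (3)(+2.25) / 0.0592 = 114.0.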